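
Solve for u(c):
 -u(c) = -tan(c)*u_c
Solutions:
 u(c) = C1*sin(c)


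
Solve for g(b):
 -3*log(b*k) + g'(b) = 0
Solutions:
 g(b) = C1 + 3*b*log(b*k) - 3*b


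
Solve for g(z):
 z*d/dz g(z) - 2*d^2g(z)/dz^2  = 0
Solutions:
 g(z) = C1 + C2*erfi(z/2)


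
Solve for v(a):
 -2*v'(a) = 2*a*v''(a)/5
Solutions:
 v(a) = C1 + C2/a^4


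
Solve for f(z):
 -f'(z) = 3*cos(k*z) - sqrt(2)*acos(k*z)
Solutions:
 f(z) = C1 - 3*Piecewise((sin(k*z)/k, Ne(k, 0)), (z, True)) + sqrt(2)*Piecewise((z*acos(k*z) - sqrt(-k^2*z^2 + 1)/k, Ne(k, 0)), (pi*z/2, True))


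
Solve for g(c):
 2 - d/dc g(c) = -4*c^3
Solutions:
 g(c) = C1 + c^4 + 2*c


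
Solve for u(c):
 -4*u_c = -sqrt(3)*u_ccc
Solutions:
 u(c) = C1 + C2*exp(-2*3^(3/4)*c/3) + C3*exp(2*3^(3/4)*c/3)


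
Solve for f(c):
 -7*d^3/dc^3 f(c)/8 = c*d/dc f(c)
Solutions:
 f(c) = C1 + Integral(C2*airyai(-2*7^(2/3)*c/7) + C3*airybi(-2*7^(2/3)*c/7), c)


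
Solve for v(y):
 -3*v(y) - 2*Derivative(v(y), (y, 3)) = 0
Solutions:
 v(y) = C3*exp(-2^(2/3)*3^(1/3)*y/2) + (C1*sin(2^(2/3)*3^(5/6)*y/4) + C2*cos(2^(2/3)*3^(5/6)*y/4))*exp(2^(2/3)*3^(1/3)*y/4)


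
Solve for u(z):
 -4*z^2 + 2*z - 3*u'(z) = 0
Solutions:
 u(z) = C1 - 4*z^3/9 + z^2/3


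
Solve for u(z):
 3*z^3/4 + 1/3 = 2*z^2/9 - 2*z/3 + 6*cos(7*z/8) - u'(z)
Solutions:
 u(z) = C1 - 3*z^4/16 + 2*z^3/27 - z^2/3 - z/3 + 48*sin(7*z/8)/7


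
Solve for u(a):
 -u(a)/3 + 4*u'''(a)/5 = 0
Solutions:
 u(a) = C3*exp(90^(1/3)*a/6) + (C1*sin(10^(1/3)*3^(1/6)*a/4) + C2*cos(10^(1/3)*3^(1/6)*a/4))*exp(-90^(1/3)*a/12)


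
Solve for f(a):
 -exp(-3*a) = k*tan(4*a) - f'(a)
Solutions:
 f(a) = C1 + k*log(tan(4*a)^2 + 1)/8 - exp(-3*a)/3


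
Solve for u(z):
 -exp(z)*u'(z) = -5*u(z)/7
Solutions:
 u(z) = C1*exp(-5*exp(-z)/7)


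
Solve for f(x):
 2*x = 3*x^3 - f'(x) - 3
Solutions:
 f(x) = C1 + 3*x^4/4 - x^2 - 3*x


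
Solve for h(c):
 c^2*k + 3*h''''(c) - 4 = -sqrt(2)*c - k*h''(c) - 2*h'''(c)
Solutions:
 h(c) = C1 + C2*c + C3*exp(c*(sqrt(1 - 3*k) - 1)/3) + C4*exp(-c*(sqrt(1 - 3*k) + 1)/3) - c^4/12 + c^3*(4 - sqrt(2))/(6*k) + c^2*(5 - 4/k + sqrt(2)/k)/k


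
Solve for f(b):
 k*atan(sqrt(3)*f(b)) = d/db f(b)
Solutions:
 Integral(1/atan(sqrt(3)*_y), (_y, f(b))) = C1 + b*k


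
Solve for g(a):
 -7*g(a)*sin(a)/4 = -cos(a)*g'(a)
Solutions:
 g(a) = C1/cos(a)^(7/4)


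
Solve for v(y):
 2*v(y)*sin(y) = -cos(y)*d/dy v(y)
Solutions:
 v(y) = C1*cos(y)^2


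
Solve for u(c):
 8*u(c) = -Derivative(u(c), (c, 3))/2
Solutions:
 u(c) = C3*exp(-2*2^(1/3)*c) + (C1*sin(2^(1/3)*sqrt(3)*c) + C2*cos(2^(1/3)*sqrt(3)*c))*exp(2^(1/3)*c)


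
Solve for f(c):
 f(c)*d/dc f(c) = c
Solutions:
 f(c) = -sqrt(C1 + c^2)
 f(c) = sqrt(C1 + c^2)


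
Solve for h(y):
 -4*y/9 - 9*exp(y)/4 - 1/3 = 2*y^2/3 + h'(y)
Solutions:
 h(y) = C1 - 2*y^3/9 - 2*y^2/9 - y/3 - 9*exp(y)/4


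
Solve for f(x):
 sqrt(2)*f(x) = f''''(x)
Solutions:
 f(x) = C1*exp(-2^(1/8)*x) + C2*exp(2^(1/8)*x) + C3*sin(2^(1/8)*x) + C4*cos(2^(1/8)*x)


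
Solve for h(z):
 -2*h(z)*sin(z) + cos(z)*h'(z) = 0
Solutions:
 h(z) = C1/cos(z)^2


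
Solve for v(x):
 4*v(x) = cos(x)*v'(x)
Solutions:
 v(x) = C1*(sin(x)^2 + 2*sin(x) + 1)/(sin(x)^2 - 2*sin(x) + 1)


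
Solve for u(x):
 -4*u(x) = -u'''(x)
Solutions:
 u(x) = C3*exp(2^(2/3)*x) + (C1*sin(2^(2/3)*sqrt(3)*x/2) + C2*cos(2^(2/3)*sqrt(3)*x/2))*exp(-2^(2/3)*x/2)


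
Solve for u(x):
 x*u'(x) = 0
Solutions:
 u(x) = C1


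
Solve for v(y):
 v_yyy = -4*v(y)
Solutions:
 v(y) = C3*exp(-2^(2/3)*y) + (C1*sin(2^(2/3)*sqrt(3)*y/2) + C2*cos(2^(2/3)*sqrt(3)*y/2))*exp(2^(2/3)*y/2)


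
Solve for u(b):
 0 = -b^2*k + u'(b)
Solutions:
 u(b) = C1 + b^3*k/3


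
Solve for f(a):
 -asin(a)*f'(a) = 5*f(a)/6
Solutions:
 f(a) = C1*exp(-5*Integral(1/asin(a), a)/6)


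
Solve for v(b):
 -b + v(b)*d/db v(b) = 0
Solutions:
 v(b) = -sqrt(C1 + b^2)
 v(b) = sqrt(C1 + b^2)


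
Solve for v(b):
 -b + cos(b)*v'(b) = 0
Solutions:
 v(b) = C1 + Integral(b/cos(b), b)


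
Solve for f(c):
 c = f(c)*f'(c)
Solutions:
 f(c) = -sqrt(C1 + c^2)
 f(c) = sqrt(C1 + c^2)


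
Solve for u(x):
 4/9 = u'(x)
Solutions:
 u(x) = C1 + 4*x/9


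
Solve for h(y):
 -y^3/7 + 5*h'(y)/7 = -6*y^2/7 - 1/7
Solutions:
 h(y) = C1 + y^4/20 - 2*y^3/5 - y/5


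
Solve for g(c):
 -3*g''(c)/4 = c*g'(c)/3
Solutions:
 g(c) = C1 + C2*erf(sqrt(2)*c/3)


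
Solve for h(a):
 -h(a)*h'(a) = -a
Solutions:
 h(a) = -sqrt(C1 + a^2)
 h(a) = sqrt(C1 + a^2)


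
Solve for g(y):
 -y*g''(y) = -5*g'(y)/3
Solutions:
 g(y) = C1 + C2*y^(8/3)


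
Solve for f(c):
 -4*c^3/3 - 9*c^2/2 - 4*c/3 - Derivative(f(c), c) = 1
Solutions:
 f(c) = C1 - c^4/3 - 3*c^3/2 - 2*c^2/3 - c


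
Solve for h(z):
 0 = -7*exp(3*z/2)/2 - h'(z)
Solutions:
 h(z) = C1 - 7*exp(3*z/2)/3


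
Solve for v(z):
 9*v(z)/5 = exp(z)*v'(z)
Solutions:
 v(z) = C1*exp(-9*exp(-z)/5)


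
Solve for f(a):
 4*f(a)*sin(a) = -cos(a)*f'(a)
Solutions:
 f(a) = C1*cos(a)^4


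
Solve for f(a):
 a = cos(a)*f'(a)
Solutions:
 f(a) = C1 + Integral(a/cos(a), a)


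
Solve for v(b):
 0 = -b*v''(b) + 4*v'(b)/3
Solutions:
 v(b) = C1 + C2*b^(7/3)


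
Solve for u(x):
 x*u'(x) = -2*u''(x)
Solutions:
 u(x) = C1 + C2*erf(x/2)


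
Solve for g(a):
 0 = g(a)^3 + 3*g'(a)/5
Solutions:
 g(a) = -sqrt(6)*sqrt(-1/(C1 - 5*a))/2
 g(a) = sqrt(6)*sqrt(-1/(C1 - 5*a))/2


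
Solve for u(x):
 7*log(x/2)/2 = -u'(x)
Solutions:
 u(x) = C1 - 7*x*log(x)/2 + 7*x*log(2)/2 + 7*x/2


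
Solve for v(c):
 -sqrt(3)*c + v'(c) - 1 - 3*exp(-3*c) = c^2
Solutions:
 v(c) = C1 + c^3/3 + sqrt(3)*c^2/2 + c - exp(-3*c)


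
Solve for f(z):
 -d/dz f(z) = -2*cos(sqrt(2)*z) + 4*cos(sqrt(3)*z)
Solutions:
 f(z) = C1 + sqrt(2)*sin(sqrt(2)*z) - 4*sqrt(3)*sin(sqrt(3)*z)/3


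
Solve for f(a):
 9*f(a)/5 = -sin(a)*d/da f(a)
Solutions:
 f(a) = C1*(cos(a) + 1)^(9/10)/(cos(a) - 1)^(9/10)


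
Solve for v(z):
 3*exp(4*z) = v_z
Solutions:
 v(z) = C1 + 3*exp(4*z)/4


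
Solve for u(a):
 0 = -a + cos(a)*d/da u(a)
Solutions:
 u(a) = C1 + Integral(a/cos(a), a)


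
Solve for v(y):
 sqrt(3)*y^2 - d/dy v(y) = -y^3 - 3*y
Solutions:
 v(y) = C1 + y^4/4 + sqrt(3)*y^3/3 + 3*y^2/2


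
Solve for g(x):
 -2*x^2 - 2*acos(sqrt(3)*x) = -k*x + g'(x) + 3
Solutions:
 g(x) = C1 + k*x^2/2 - 2*x^3/3 - 2*x*acos(sqrt(3)*x) - 3*x + 2*sqrt(3)*sqrt(1 - 3*x^2)/3


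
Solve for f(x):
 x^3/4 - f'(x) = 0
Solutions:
 f(x) = C1 + x^4/16


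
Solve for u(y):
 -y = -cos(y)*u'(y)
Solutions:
 u(y) = C1 + Integral(y/cos(y), y)


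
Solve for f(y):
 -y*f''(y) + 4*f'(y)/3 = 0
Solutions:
 f(y) = C1 + C2*y^(7/3)


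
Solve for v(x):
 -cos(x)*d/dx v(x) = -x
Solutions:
 v(x) = C1 + Integral(x/cos(x), x)


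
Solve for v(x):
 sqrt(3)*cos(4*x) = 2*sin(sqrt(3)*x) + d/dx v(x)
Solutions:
 v(x) = C1 + sqrt(3)*sin(4*x)/4 + 2*sqrt(3)*cos(sqrt(3)*x)/3


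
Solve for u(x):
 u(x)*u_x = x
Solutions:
 u(x) = -sqrt(C1 + x^2)
 u(x) = sqrt(C1 + x^2)


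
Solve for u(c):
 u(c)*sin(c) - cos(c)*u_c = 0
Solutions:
 u(c) = C1/cos(c)


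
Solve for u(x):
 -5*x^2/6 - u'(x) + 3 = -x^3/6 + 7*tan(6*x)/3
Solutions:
 u(x) = C1 + x^4/24 - 5*x^3/18 + 3*x + 7*log(cos(6*x))/18


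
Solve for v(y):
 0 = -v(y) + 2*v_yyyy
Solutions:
 v(y) = C1*exp(-2^(3/4)*y/2) + C2*exp(2^(3/4)*y/2) + C3*sin(2^(3/4)*y/2) + C4*cos(2^(3/4)*y/2)


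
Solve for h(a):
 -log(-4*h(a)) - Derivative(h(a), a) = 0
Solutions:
 Integral(1/(log(-_y) + 2*log(2)), (_y, h(a))) = C1 - a


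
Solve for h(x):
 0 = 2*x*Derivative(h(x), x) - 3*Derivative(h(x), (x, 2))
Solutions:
 h(x) = C1 + C2*erfi(sqrt(3)*x/3)


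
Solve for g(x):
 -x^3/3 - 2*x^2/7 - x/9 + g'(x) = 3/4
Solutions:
 g(x) = C1 + x^4/12 + 2*x^3/21 + x^2/18 + 3*x/4


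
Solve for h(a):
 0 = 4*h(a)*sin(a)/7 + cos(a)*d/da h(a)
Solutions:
 h(a) = C1*cos(a)^(4/7)


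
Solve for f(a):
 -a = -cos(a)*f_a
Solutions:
 f(a) = C1 + Integral(a/cos(a), a)


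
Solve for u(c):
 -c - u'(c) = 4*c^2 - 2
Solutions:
 u(c) = C1 - 4*c^3/3 - c^2/2 + 2*c


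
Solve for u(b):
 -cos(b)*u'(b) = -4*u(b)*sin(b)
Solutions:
 u(b) = C1/cos(b)^4


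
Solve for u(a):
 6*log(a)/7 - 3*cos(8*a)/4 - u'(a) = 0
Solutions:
 u(a) = C1 + 6*a*log(a)/7 - 6*a/7 - 3*sin(8*a)/32


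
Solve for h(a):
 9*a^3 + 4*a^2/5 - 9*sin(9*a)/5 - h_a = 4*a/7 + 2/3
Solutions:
 h(a) = C1 + 9*a^4/4 + 4*a^3/15 - 2*a^2/7 - 2*a/3 + cos(9*a)/5


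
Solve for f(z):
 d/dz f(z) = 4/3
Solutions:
 f(z) = C1 + 4*z/3


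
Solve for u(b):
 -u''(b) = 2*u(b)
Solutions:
 u(b) = C1*sin(sqrt(2)*b) + C2*cos(sqrt(2)*b)


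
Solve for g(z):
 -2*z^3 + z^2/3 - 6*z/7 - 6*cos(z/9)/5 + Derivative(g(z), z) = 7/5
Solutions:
 g(z) = C1 + z^4/2 - z^3/9 + 3*z^2/7 + 7*z/5 + 54*sin(z/9)/5


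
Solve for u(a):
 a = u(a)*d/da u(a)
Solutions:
 u(a) = -sqrt(C1 + a^2)
 u(a) = sqrt(C1 + a^2)


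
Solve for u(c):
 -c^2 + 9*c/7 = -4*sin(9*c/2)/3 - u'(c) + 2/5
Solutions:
 u(c) = C1 + c^3/3 - 9*c^2/14 + 2*c/5 + 8*cos(9*c/2)/27


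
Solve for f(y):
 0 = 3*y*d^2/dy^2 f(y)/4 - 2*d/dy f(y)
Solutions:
 f(y) = C1 + C2*y^(11/3)


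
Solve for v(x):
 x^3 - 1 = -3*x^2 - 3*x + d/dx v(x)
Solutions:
 v(x) = C1 + x^4/4 + x^3 + 3*x^2/2 - x


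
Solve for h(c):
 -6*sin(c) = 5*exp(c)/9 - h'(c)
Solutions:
 h(c) = C1 + 5*exp(c)/9 - 6*cos(c)


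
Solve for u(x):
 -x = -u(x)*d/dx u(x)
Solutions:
 u(x) = -sqrt(C1 + x^2)
 u(x) = sqrt(C1 + x^2)


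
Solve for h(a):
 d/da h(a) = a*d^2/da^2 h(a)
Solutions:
 h(a) = C1 + C2*a^2


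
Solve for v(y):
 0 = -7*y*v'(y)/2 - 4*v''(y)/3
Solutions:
 v(y) = C1 + C2*erf(sqrt(21)*y/4)


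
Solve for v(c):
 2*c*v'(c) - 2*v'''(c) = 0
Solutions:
 v(c) = C1 + Integral(C2*airyai(c) + C3*airybi(c), c)


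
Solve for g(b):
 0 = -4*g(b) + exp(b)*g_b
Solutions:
 g(b) = C1*exp(-4*exp(-b))


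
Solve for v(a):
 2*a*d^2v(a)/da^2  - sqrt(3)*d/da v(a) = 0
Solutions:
 v(a) = C1 + C2*a^(sqrt(3)/2 + 1)


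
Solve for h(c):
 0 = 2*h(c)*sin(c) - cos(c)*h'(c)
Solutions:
 h(c) = C1/cos(c)^2


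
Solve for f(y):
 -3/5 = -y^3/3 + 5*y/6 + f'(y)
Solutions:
 f(y) = C1 + y^4/12 - 5*y^2/12 - 3*y/5


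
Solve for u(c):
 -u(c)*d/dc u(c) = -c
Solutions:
 u(c) = -sqrt(C1 + c^2)
 u(c) = sqrt(C1 + c^2)


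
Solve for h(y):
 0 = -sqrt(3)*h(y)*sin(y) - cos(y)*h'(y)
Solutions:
 h(y) = C1*cos(y)^(sqrt(3))


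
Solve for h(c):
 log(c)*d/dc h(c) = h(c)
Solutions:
 h(c) = C1*exp(li(c))


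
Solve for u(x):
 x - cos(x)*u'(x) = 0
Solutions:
 u(x) = C1 + Integral(x/cos(x), x)


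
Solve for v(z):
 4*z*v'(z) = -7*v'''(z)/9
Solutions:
 v(z) = C1 + Integral(C2*airyai(-42^(2/3)*z/7) + C3*airybi(-42^(2/3)*z/7), z)


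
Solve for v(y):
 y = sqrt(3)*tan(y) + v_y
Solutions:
 v(y) = C1 + y^2/2 + sqrt(3)*log(cos(y))


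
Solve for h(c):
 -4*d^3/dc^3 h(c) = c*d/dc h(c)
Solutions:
 h(c) = C1 + Integral(C2*airyai(-2^(1/3)*c/2) + C3*airybi(-2^(1/3)*c/2), c)


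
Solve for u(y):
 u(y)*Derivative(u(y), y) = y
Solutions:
 u(y) = -sqrt(C1 + y^2)
 u(y) = sqrt(C1 + y^2)


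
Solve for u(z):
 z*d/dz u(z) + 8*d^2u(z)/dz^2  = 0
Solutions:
 u(z) = C1 + C2*erf(z/4)


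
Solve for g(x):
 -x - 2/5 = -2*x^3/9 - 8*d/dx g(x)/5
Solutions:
 g(x) = C1 - 5*x^4/144 + 5*x^2/16 + x/4


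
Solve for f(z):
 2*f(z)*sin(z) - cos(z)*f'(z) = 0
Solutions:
 f(z) = C1/cos(z)^2


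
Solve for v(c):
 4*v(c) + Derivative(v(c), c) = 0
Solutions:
 v(c) = C1*exp(-4*c)


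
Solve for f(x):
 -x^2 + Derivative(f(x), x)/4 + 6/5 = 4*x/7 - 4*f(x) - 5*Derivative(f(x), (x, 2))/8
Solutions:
 f(x) = x^2/4 + 25*x/224 + (C1*sin(sqrt(159)*x/5) + C2*cos(sqrt(159)*x/5))*exp(-x/5) - 6901/17920


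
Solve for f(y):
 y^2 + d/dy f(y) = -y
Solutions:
 f(y) = C1 - y^3/3 - y^2/2


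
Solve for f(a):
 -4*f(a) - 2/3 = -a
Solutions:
 f(a) = a/4 - 1/6


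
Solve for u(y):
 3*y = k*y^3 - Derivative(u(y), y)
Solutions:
 u(y) = C1 + k*y^4/4 - 3*y^2/2


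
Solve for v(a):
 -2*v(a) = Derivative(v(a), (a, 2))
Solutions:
 v(a) = C1*sin(sqrt(2)*a) + C2*cos(sqrt(2)*a)


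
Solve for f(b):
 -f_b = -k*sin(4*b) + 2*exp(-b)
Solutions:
 f(b) = C1 - k*cos(4*b)/4 + 2*exp(-b)


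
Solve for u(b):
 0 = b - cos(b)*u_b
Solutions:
 u(b) = C1 + Integral(b/cos(b), b)


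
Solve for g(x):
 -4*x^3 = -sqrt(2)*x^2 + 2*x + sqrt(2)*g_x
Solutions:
 g(x) = C1 - sqrt(2)*x^4/2 + x^3/3 - sqrt(2)*x^2/2


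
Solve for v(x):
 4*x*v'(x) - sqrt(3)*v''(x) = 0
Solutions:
 v(x) = C1 + C2*erfi(sqrt(2)*3^(3/4)*x/3)


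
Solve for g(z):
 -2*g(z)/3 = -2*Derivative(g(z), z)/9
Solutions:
 g(z) = C1*exp(3*z)


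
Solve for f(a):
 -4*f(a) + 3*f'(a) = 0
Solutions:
 f(a) = C1*exp(4*a/3)


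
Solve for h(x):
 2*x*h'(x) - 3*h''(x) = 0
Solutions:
 h(x) = C1 + C2*erfi(sqrt(3)*x/3)


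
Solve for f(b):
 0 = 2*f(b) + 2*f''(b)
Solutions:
 f(b) = C1*sin(b) + C2*cos(b)


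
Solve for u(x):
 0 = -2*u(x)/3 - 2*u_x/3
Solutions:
 u(x) = C1*exp(-x)


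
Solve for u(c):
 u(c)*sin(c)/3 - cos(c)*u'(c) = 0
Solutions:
 u(c) = C1/cos(c)^(1/3)


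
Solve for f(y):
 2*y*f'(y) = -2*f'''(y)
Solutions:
 f(y) = C1 + Integral(C2*airyai(-y) + C3*airybi(-y), y)


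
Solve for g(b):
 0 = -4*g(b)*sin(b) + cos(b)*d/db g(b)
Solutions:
 g(b) = C1/cos(b)^4


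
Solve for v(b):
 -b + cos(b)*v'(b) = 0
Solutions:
 v(b) = C1 + Integral(b/cos(b), b)


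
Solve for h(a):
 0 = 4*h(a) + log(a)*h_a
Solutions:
 h(a) = C1*exp(-4*li(a))


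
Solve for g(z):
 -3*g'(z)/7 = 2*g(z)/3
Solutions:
 g(z) = C1*exp(-14*z/9)


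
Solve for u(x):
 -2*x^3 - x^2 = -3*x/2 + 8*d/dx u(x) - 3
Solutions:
 u(x) = C1 - x^4/16 - x^3/24 + 3*x^2/32 + 3*x/8


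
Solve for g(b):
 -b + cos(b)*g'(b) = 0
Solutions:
 g(b) = C1 + Integral(b/cos(b), b)


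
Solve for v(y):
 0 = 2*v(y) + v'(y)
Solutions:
 v(y) = C1*exp(-2*y)


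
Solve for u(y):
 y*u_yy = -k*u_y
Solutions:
 u(y) = C1 + y^(1 - re(k))*(C2*sin(log(y)*Abs(im(k))) + C3*cos(log(y)*im(k)))


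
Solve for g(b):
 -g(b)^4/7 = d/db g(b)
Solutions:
 g(b) = 7^(1/3)*(1/(C1 + 3*b))^(1/3)
 g(b) = 7^(1/3)*(-3^(2/3) - 3*3^(1/6)*I)*(1/(C1 + b))^(1/3)/6
 g(b) = 7^(1/3)*(-3^(2/3) + 3*3^(1/6)*I)*(1/(C1 + b))^(1/3)/6


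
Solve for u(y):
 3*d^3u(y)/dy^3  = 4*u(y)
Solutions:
 u(y) = C3*exp(6^(2/3)*y/3) + (C1*sin(2^(2/3)*3^(1/6)*y/2) + C2*cos(2^(2/3)*3^(1/6)*y/2))*exp(-6^(2/3)*y/6)


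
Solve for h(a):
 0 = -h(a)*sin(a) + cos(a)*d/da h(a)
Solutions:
 h(a) = C1/cos(a)


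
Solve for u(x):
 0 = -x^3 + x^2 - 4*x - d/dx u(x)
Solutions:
 u(x) = C1 - x^4/4 + x^3/3 - 2*x^2


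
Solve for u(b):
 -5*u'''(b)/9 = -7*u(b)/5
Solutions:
 u(b) = C3*exp(315^(1/3)*b/5) + (C1*sin(3*3^(1/6)*35^(1/3)*b/10) + C2*cos(3*3^(1/6)*35^(1/3)*b/10))*exp(-315^(1/3)*b/10)


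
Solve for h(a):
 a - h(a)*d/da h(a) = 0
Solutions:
 h(a) = -sqrt(C1 + a^2)
 h(a) = sqrt(C1 + a^2)


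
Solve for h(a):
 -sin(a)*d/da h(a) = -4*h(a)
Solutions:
 h(a) = C1*(cos(a)^2 - 2*cos(a) + 1)/(cos(a)^2 + 2*cos(a) + 1)


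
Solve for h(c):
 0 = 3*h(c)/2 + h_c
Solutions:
 h(c) = C1*exp(-3*c/2)


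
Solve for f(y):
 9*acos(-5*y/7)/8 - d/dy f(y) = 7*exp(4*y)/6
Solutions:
 f(y) = C1 + 9*y*acos(-5*y/7)/8 + 9*sqrt(49 - 25*y^2)/40 - 7*exp(4*y)/24


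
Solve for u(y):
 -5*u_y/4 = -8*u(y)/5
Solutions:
 u(y) = C1*exp(32*y/25)


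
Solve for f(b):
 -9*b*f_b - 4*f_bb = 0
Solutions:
 f(b) = C1 + C2*erf(3*sqrt(2)*b/4)


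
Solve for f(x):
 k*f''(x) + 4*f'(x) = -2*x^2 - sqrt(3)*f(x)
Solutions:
 f(x) = C1*exp(x*(sqrt(-sqrt(3)*k + 4) - 2)/k) + C2*exp(-x*(sqrt(-sqrt(3)*k + 4) + 2)/k) + 4*k/3 - 2*sqrt(3)*x^2/3 + 16*x/3 - 64*sqrt(3)/9


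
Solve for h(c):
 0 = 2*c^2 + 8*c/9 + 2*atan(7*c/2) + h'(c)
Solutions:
 h(c) = C1 - 2*c^3/3 - 4*c^2/9 - 2*c*atan(7*c/2) + 2*log(49*c^2 + 4)/7


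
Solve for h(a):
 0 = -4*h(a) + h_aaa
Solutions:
 h(a) = C3*exp(2^(2/3)*a) + (C1*sin(2^(2/3)*sqrt(3)*a/2) + C2*cos(2^(2/3)*sqrt(3)*a/2))*exp(-2^(2/3)*a/2)


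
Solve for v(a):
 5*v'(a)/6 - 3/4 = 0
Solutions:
 v(a) = C1 + 9*a/10


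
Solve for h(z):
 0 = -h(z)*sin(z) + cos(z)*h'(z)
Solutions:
 h(z) = C1/cos(z)


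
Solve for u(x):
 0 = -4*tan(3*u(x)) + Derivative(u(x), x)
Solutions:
 u(x) = -asin(C1*exp(12*x))/3 + pi/3
 u(x) = asin(C1*exp(12*x))/3


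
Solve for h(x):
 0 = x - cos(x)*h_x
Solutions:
 h(x) = C1 + Integral(x/cos(x), x)


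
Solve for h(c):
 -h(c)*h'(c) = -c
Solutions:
 h(c) = -sqrt(C1 + c^2)
 h(c) = sqrt(C1 + c^2)


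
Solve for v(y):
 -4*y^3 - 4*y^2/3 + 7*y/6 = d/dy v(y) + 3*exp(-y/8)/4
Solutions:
 v(y) = C1 - y^4 - 4*y^3/9 + 7*y^2/12 + 6*exp(-y/8)


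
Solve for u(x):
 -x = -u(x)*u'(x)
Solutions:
 u(x) = -sqrt(C1 + x^2)
 u(x) = sqrt(C1 + x^2)


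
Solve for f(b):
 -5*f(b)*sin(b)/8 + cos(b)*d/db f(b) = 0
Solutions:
 f(b) = C1/cos(b)^(5/8)


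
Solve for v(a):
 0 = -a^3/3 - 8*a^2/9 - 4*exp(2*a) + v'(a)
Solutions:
 v(a) = C1 + a^4/12 + 8*a^3/27 + 2*exp(2*a)


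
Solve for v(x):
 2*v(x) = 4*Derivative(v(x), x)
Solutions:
 v(x) = C1*exp(x/2)


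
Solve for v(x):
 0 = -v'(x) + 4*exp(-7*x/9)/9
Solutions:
 v(x) = C1 - 4*exp(-7*x/9)/7


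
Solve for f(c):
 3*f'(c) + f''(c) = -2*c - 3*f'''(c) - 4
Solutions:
 f(c) = C1 - c^2/3 - 10*c/9 + (C2*sin(sqrt(35)*c/6) + C3*cos(sqrt(35)*c/6))*exp(-c/6)


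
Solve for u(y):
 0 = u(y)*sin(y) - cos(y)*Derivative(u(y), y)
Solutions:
 u(y) = C1/cos(y)


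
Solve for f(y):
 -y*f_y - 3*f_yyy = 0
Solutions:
 f(y) = C1 + Integral(C2*airyai(-3^(2/3)*y/3) + C3*airybi(-3^(2/3)*y/3), y)


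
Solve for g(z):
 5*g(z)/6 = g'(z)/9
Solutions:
 g(z) = C1*exp(15*z/2)


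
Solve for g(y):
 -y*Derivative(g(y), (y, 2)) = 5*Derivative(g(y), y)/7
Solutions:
 g(y) = C1 + C2*y^(2/7)


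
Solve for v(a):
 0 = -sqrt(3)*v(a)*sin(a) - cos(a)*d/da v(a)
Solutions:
 v(a) = C1*cos(a)^(sqrt(3))


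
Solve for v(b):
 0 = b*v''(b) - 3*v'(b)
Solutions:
 v(b) = C1 + C2*b^4


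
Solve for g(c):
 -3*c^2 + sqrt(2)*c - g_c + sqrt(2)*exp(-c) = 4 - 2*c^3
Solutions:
 g(c) = C1 + c^4/2 - c^3 + sqrt(2)*c^2/2 - 4*c - sqrt(2)*exp(-c)


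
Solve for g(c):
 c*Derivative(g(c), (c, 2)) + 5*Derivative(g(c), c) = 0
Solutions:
 g(c) = C1 + C2/c^4


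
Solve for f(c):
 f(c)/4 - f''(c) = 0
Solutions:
 f(c) = C1*exp(-c/2) + C2*exp(c/2)


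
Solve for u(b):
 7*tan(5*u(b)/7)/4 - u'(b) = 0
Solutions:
 u(b) = -7*asin(C1*exp(5*b/4))/5 + 7*pi/5
 u(b) = 7*asin(C1*exp(5*b/4))/5


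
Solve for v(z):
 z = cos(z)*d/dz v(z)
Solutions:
 v(z) = C1 + Integral(z/cos(z), z)


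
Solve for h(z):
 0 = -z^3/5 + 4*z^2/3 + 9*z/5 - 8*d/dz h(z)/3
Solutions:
 h(z) = C1 - 3*z^4/160 + z^3/6 + 27*z^2/80


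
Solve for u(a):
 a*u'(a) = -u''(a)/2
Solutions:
 u(a) = C1 + C2*erf(a)


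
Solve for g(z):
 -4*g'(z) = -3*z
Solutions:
 g(z) = C1 + 3*z^2/8


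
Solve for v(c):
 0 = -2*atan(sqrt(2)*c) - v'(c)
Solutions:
 v(c) = C1 - 2*c*atan(sqrt(2)*c) + sqrt(2)*log(2*c^2 + 1)/2


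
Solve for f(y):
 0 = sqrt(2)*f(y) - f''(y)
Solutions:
 f(y) = C1*exp(-2^(1/4)*y) + C2*exp(2^(1/4)*y)


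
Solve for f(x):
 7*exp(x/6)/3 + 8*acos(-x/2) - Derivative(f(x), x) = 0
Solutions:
 f(x) = C1 + 8*x*acos(-x/2) + 8*sqrt(4 - x^2) + 14*exp(x/6)


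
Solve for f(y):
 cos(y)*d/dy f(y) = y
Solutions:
 f(y) = C1 + Integral(y/cos(y), y)


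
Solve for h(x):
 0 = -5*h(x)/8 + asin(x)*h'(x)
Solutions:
 h(x) = C1*exp(5*Integral(1/asin(x), x)/8)


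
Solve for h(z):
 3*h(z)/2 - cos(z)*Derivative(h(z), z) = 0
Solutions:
 h(z) = C1*(sin(z) + 1)^(3/4)/(sin(z) - 1)^(3/4)


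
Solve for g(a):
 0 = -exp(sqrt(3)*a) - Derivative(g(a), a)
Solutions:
 g(a) = C1 - sqrt(3)*exp(sqrt(3)*a)/3


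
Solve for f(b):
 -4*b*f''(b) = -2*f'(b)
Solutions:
 f(b) = C1 + C2*b^(3/2)


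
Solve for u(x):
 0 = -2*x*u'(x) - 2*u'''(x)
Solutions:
 u(x) = C1 + Integral(C2*airyai(-x) + C3*airybi(-x), x)


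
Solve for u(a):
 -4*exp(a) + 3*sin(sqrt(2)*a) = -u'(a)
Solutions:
 u(a) = C1 + 4*exp(a) + 3*sqrt(2)*cos(sqrt(2)*a)/2


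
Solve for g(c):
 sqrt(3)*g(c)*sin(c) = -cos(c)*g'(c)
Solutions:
 g(c) = C1*cos(c)^(sqrt(3))


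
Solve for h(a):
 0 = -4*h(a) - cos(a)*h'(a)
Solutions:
 h(a) = C1*(sin(a)^2 - 2*sin(a) + 1)/(sin(a)^2 + 2*sin(a) + 1)


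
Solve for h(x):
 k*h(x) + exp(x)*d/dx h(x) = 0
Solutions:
 h(x) = C1*exp(k*exp(-x))


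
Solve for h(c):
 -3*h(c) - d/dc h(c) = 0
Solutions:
 h(c) = C1*exp(-3*c)


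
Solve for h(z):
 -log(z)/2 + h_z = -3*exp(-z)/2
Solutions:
 h(z) = C1 + z*log(z)/2 - z/2 + 3*exp(-z)/2


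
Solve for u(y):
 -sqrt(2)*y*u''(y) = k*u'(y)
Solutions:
 u(y) = C1 + y^(-sqrt(2)*re(k)/2 + 1)*(C2*sin(sqrt(2)*log(y)*Abs(im(k))/2) + C3*cos(sqrt(2)*log(y)*im(k)/2))


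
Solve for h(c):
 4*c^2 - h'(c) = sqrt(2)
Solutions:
 h(c) = C1 + 4*c^3/3 - sqrt(2)*c


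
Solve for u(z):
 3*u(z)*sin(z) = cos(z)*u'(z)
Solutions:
 u(z) = C1/cos(z)^3


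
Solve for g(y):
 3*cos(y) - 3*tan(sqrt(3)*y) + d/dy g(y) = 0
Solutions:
 g(y) = C1 - sqrt(3)*log(cos(sqrt(3)*y)) - 3*sin(y)


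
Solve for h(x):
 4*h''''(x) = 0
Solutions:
 h(x) = C1 + C2*x + C3*x^2 + C4*x^3


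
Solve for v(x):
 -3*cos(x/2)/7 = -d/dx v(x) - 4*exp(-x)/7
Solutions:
 v(x) = C1 + 6*sin(x/2)/7 + 4*exp(-x)/7


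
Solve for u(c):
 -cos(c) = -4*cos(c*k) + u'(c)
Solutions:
 u(c) = C1 - sin(c) + 4*sin(c*k)/k


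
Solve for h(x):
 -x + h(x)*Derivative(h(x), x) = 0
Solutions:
 h(x) = -sqrt(C1 + x^2)
 h(x) = sqrt(C1 + x^2)


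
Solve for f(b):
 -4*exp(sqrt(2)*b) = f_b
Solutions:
 f(b) = C1 - 2*sqrt(2)*exp(sqrt(2)*b)


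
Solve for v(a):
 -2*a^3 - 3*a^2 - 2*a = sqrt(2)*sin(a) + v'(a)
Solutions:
 v(a) = C1 - a^4/2 - a^3 - a^2 + sqrt(2)*cos(a)


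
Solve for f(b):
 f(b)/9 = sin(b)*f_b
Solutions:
 f(b) = C1*(cos(b) - 1)^(1/18)/(cos(b) + 1)^(1/18)


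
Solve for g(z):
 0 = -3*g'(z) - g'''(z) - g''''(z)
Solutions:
 g(z) = C1 + C2*exp(z*(-4 + 2*2^(1/3)/(9*sqrt(85) + 83)^(1/3) + 2^(2/3)*(9*sqrt(85) + 83)^(1/3))/12)*sin(2^(1/3)*sqrt(3)*z*(-2^(1/3)*(9*sqrt(85) + 83)^(1/3) + 2/(9*sqrt(85) + 83)^(1/3))/12) + C3*exp(z*(-4 + 2*2^(1/3)/(9*sqrt(85) + 83)^(1/3) + 2^(2/3)*(9*sqrt(85) + 83)^(1/3))/12)*cos(2^(1/3)*sqrt(3)*z*(-2^(1/3)*(9*sqrt(85) + 83)^(1/3) + 2/(9*sqrt(85) + 83)^(1/3))/12) + C4*exp(-z*(2*2^(1/3)/(9*sqrt(85) + 83)^(1/3) + 2 + 2^(2/3)*(9*sqrt(85) + 83)^(1/3))/6)


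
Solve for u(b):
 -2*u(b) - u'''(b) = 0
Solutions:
 u(b) = C3*exp(-2^(1/3)*b) + (C1*sin(2^(1/3)*sqrt(3)*b/2) + C2*cos(2^(1/3)*sqrt(3)*b/2))*exp(2^(1/3)*b/2)


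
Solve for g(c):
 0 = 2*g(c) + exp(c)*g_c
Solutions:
 g(c) = C1*exp(2*exp(-c))


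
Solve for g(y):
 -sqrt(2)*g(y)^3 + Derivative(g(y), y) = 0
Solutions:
 g(y) = -sqrt(2)*sqrt(-1/(C1 + sqrt(2)*y))/2
 g(y) = sqrt(2)*sqrt(-1/(C1 + sqrt(2)*y))/2


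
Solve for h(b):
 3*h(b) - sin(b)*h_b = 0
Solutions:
 h(b) = C1*(cos(b) - 1)^(3/2)/(cos(b) + 1)^(3/2)


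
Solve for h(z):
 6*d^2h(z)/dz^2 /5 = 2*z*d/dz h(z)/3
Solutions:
 h(z) = C1 + C2*erfi(sqrt(10)*z/6)


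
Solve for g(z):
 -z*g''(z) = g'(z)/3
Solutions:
 g(z) = C1 + C2*z^(2/3)


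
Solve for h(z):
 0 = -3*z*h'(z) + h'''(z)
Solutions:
 h(z) = C1 + Integral(C2*airyai(3^(1/3)*z) + C3*airybi(3^(1/3)*z), z)


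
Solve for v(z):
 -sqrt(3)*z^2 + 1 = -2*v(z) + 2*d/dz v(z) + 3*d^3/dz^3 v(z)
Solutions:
 v(z) = C1*exp(z*(-(9 + sqrt(89))^(1/3) + 2/(9 + sqrt(89))^(1/3))/6)*sin(sqrt(3)*z*(2/(9 + sqrt(89))^(1/3) + (9 + sqrt(89))^(1/3))/6) + C2*exp(z*(-(9 + sqrt(89))^(1/3) + 2/(9 + sqrt(89))^(1/3))/6)*cos(sqrt(3)*z*(2/(9 + sqrt(89))^(1/3) + (9 + sqrt(89))^(1/3))/6) + C3*exp(-z*(-(9 + sqrt(89))^(1/3) + 2/(9 + sqrt(89))^(1/3))/3) + sqrt(3)*z^2/2 + sqrt(3)*z - 1/2 + sqrt(3)


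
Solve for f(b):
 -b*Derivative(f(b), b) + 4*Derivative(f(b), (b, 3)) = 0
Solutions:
 f(b) = C1 + Integral(C2*airyai(2^(1/3)*b/2) + C3*airybi(2^(1/3)*b/2), b)


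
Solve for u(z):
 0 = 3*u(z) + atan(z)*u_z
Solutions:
 u(z) = C1*exp(-3*Integral(1/atan(z), z))


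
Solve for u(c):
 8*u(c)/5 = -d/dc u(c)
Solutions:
 u(c) = C1*exp(-8*c/5)


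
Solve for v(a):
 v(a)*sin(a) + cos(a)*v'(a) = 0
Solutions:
 v(a) = C1*cos(a)


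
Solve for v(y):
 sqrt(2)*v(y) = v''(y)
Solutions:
 v(y) = C1*exp(-2^(1/4)*y) + C2*exp(2^(1/4)*y)


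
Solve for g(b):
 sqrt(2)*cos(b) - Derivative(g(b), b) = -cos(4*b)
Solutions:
 g(b) = C1 + sqrt(2)*sin(b) + sin(4*b)/4


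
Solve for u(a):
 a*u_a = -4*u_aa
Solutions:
 u(a) = C1 + C2*erf(sqrt(2)*a/4)


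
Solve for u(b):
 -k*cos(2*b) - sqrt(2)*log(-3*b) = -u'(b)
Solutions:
 u(b) = C1 + sqrt(2)*b*(log(-b) - 1) + sqrt(2)*b*log(3) + k*sin(2*b)/2


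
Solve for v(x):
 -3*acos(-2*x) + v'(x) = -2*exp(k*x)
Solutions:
 v(x) = C1 + 3*x*acos(-2*x) + 3*sqrt(1 - 4*x^2)/2 - 2*Piecewise((exp(k*x)/k, Ne(k, 0)), (x, True))


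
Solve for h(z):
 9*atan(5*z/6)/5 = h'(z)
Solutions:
 h(z) = C1 + 9*z*atan(5*z/6)/5 - 27*log(25*z^2 + 36)/25


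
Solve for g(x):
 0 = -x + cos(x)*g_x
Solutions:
 g(x) = C1 + Integral(x/cos(x), x)


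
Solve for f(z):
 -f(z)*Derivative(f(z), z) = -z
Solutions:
 f(z) = -sqrt(C1 + z^2)
 f(z) = sqrt(C1 + z^2)


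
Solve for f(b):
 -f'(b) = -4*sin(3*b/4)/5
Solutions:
 f(b) = C1 - 16*cos(3*b/4)/15


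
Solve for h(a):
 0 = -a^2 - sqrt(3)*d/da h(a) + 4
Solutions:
 h(a) = C1 - sqrt(3)*a^3/9 + 4*sqrt(3)*a/3


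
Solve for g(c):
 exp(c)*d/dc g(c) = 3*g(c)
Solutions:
 g(c) = C1*exp(-3*exp(-c))


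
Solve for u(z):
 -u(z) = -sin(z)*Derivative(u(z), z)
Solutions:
 u(z) = C1*sqrt(cos(z) - 1)/sqrt(cos(z) + 1)


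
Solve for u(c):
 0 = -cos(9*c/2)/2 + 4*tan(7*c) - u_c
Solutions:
 u(c) = C1 - 4*log(cos(7*c))/7 - sin(9*c/2)/9


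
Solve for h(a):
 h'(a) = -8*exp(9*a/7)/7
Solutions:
 h(a) = C1 - 8*exp(9*a/7)/9


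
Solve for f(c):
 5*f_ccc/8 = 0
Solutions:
 f(c) = C1 + C2*c + C3*c^2


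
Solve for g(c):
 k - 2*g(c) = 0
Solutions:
 g(c) = k/2


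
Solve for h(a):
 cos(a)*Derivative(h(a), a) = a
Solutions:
 h(a) = C1 + Integral(a/cos(a), a)


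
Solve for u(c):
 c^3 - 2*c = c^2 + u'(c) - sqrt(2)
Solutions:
 u(c) = C1 + c^4/4 - c^3/3 - c^2 + sqrt(2)*c


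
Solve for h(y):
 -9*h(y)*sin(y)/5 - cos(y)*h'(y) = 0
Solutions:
 h(y) = C1*cos(y)^(9/5)


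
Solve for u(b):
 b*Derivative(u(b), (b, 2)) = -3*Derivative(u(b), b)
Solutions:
 u(b) = C1 + C2/b^2


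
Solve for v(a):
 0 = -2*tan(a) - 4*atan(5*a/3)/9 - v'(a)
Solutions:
 v(a) = C1 - 4*a*atan(5*a/3)/9 + 2*log(25*a^2 + 9)/15 + 2*log(cos(a))


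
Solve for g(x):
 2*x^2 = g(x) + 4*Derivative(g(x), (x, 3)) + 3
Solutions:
 g(x) = C3*exp(-2^(1/3)*x/2) + 2*x^2 + (C1*sin(2^(1/3)*sqrt(3)*x/4) + C2*cos(2^(1/3)*sqrt(3)*x/4))*exp(2^(1/3)*x/4) - 3


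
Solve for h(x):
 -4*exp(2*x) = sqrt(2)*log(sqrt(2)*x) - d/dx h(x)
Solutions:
 h(x) = C1 + sqrt(2)*x*log(x) + sqrt(2)*x*(-1 + log(2)/2) + 2*exp(2*x)


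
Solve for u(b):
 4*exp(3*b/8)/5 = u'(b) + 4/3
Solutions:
 u(b) = C1 - 4*b/3 + 32*exp(3*b/8)/15


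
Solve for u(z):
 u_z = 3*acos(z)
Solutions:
 u(z) = C1 + 3*z*acos(z) - 3*sqrt(1 - z^2)


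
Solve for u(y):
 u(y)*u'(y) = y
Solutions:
 u(y) = -sqrt(C1 + y^2)
 u(y) = sqrt(C1 + y^2)


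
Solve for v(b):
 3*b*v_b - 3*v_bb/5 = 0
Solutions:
 v(b) = C1 + C2*erfi(sqrt(10)*b/2)


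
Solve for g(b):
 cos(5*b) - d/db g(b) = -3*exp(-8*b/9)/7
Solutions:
 g(b) = C1 + sin(5*b)/5 - 27*exp(-8*b/9)/56


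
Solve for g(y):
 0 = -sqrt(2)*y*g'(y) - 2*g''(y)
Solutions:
 g(y) = C1 + C2*erf(2^(1/4)*y/2)


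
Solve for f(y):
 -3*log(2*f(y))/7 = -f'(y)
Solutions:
 -7*Integral(1/(log(_y) + log(2)), (_y, f(y)))/3 = C1 - y


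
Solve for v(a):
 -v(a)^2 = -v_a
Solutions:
 v(a) = -1/(C1 + a)


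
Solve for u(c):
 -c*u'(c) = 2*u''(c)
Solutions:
 u(c) = C1 + C2*erf(c/2)


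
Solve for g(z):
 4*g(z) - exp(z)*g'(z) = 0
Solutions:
 g(z) = C1*exp(-4*exp(-z))


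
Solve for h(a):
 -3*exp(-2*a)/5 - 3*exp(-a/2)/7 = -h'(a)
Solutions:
 h(a) = C1 - 3*exp(-2*a)/10 - 6*exp(-a/2)/7


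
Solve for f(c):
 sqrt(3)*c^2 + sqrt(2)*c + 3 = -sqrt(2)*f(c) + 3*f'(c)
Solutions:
 f(c) = C1*exp(sqrt(2)*c/3) - sqrt(6)*c^2/2 - 3*sqrt(3)*c - c - 9*sqrt(6)/2 - 3*sqrt(2)


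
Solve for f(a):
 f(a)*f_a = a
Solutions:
 f(a) = -sqrt(C1 + a^2)
 f(a) = sqrt(C1 + a^2)


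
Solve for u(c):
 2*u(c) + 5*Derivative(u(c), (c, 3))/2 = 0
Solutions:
 u(c) = C3*exp(-10^(2/3)*c/5) + (C1*sin(10^(2/3)*sqrt(3)*c/10) + C2*cos(10^(2/3)*sqrt(3)*c/10))*exp(10^(2/3)*c/10)


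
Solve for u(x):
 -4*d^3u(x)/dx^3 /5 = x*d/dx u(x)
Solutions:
 u(x) = C1 + Integral(C2*airyai(-10^(1/3)*x/2) + C3*airybi(-10^(1/3)*x/2), x)


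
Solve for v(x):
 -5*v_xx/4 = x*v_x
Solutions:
 v(x) = C1 + C2*erf(sqrt(10)*x/5)


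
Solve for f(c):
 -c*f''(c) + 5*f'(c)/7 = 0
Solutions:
 f(c) = C1 + C2*c^(12/7)


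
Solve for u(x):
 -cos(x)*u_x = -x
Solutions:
 u(x) = C1 + Integral(x/cos(x), x)


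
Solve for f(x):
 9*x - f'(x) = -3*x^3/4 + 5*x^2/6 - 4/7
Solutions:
 f(x) = C1 + 3*x^4/16 - 5*x^3/18 + 9*x^2/2 + 4*x/7


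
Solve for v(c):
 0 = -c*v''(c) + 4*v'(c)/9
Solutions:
 v(c) = C1 + C2*c^(13/9)


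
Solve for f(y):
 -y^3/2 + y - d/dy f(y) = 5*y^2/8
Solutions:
 f(y) = C1 - y^4/8 - 5*y^3/24 + y^2/2


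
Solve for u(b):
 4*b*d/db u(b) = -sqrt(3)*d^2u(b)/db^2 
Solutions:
 u(b) = C1 + C2*erf(sqrt(2)*3^(3/4)*b/3)


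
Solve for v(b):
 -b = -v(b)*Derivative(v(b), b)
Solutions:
 v(b) = -sqrt(C1 + b^2)
 v(b) = sqrt(C1 + b^2)


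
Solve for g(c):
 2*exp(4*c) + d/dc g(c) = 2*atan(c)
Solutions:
 g(c) = C1 + 2*c*atan(c) - exp(4*c)/2 - log(c^2 + 1)


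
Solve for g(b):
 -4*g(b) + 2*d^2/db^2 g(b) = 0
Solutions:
 g(b) = C1*exp(-sqrt(2)*b) + C2*exp(sqrt(2)*b)


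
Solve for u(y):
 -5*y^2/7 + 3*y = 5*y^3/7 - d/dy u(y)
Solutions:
 u(y) = C1 + 5*y^4/28 + 5*y^3/21 - 3*y^2/2


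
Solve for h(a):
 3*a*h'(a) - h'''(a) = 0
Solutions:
 h(a) = C1 + Integral(C2*airyai(3^(1/3)*a) + C3*airybi(3^(1/3)*a), a)


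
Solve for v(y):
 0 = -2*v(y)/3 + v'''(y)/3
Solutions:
 v(y) = C3*exp(2^(1/3)*y) + (C1*sin(2^(1/3)*sqrt(3)*y/2) + C2*cos(2^(1/3)*sqrt(3)*y/2))*exp(-2^(1/3)*y/2)


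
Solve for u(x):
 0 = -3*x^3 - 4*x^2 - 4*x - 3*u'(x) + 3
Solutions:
 u(x) = C1 - x^4/4 - 4*x^3/9 - 2*x^2/3 + x


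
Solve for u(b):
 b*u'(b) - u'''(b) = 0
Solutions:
 u(b) = C1 + Integral(C2*airyai(b) + C3*airybi(b), b)


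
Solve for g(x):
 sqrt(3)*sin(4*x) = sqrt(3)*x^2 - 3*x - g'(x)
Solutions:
 g(x) = C1 + sqrt(3)*x^3/3 - 3*x^2/2 + sqrt(3)*cos(4*x)/4


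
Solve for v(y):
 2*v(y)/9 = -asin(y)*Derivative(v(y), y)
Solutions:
 v(y) = C1*exp(-2*Integral(1/asin(y), y)/9)


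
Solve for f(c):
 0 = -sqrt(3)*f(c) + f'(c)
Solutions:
 f(c) = C1*exp(sqrt(3)*c)


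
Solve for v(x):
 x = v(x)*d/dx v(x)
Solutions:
 v(x) = -sqrt(C1 + x^2)
 v(x) = sqrt(C1 + x^2)


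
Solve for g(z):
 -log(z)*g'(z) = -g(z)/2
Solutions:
 g(z) = C1*exp(li(z)/2)


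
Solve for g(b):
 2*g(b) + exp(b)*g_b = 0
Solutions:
 g(b) = C1*exp(2*exp(-b))


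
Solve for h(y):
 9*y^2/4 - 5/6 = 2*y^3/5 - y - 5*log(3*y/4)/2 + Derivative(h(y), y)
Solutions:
 h(y) = C1 - y^4/10 + 3*y^3/4 + y^2/2 + 5*y*log(y)/2 - 5*y*log(2) - 10*y/3 + 5*y*log(3)/2


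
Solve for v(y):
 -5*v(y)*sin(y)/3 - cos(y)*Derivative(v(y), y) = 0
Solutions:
 v(y) = C1*cos(y)^(5/3)


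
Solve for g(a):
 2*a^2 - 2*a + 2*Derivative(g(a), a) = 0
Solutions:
 g(a) = C1 - a^3/3 + a^2/2


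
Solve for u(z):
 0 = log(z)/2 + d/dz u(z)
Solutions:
 u(z) = C1 - z*log(z)/2 + z/2


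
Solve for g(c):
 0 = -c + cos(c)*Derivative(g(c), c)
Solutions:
 g(c) = C1 + Integral(c/cos(c), c)


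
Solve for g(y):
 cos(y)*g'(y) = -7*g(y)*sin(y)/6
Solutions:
 g(y) = C1*cos(y)^(7/6)


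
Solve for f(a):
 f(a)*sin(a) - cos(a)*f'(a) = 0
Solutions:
 f(a) = C1/cos(a)


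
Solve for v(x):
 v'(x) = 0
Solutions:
 v(x) = C1


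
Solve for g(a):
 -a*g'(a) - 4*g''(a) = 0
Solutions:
 g(a) = C1 + C2*erf(sqrt(2)*a/4)


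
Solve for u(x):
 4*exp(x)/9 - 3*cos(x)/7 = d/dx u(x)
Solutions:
 u(x) = C1 + 4*exp(x)/9 - 3*sin(x)/7


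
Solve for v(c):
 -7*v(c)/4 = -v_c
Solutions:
 v(c) = C1*exp(7*c/4)


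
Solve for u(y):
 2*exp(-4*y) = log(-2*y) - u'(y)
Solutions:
 u(y) = C1 + y*log(-y) + y*(-1 + log(2)) + exp(-4*y)/2


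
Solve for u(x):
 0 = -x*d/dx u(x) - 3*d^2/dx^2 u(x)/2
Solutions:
 u(x) = C1 + C2*erf(sqrt(3)*x/3)


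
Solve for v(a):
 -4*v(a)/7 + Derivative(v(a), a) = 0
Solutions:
 v(a) = C1*exp(4*a/7)


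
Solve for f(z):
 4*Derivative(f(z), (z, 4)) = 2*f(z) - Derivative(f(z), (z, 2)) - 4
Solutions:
 f(z) = C1*exp(-sqrt(2)*z*sqrt(-1 + sqrt(33))/4) + C2*exp(sqrt(2)*z*sqrt(-1 + sqrt(33))/4) + C3*sin(sqrt(2)*z*sqrt(1 + sqrt(33))/4) + C4*cos(sqrt(2)*z*sqrt(1 + sqrt(33))/4) + 2


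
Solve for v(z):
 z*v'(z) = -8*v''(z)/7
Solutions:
 v(z) = C1 + C2*erf(sqrt(7)*z/4)


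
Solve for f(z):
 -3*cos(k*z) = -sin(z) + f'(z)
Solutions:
 f(z) = C1 - cos(z) - 3*sin(k*z)/k


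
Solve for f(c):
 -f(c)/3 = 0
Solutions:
 f(c) = 0


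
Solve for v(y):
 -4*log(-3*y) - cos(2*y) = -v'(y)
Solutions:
 v(y) = C1 + 4*y*log(-y) - 4*y + 4*y*log(3) + sin(2*y)/2


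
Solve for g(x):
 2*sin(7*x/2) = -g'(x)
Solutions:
 g(x) = C1 + 4*cos(7*x/2)/7


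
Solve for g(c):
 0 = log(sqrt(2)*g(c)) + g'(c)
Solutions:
 2*Integral(1/(2*log(_y) + log(2)), (_y, g(c))) = C1 - c


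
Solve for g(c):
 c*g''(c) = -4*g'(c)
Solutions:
 g(c) = C1 + C2/c^3


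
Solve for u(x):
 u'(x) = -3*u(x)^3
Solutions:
 u(x) = -sqrt(2)*sqrt(-1/(C1 - 3*x))/2
 u(x) = sqrt(2)*sqrt(-1/(C1 - 3*x))/2


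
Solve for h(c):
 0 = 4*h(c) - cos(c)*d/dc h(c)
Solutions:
 h(c) = C1*(sin(c)^2 + 2*sin(c) + 1)/(sin(c)^2 - 2*sin(c) + 1)


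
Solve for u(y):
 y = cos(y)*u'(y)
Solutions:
 u(y) = C1 + Integral(y/cos(y), y)


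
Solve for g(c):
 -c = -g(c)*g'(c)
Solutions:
 g(c) = -sqrt(C1 + c^2)
 g(c) = sqrt(C1 + c^2)


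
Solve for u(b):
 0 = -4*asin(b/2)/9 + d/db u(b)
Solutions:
 u(b) = C1 + 4*b*asin(b/2)/9 + 4*sqrt(4 - b^2)/9


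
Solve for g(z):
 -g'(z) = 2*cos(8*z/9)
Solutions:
 g(z) = C1 - 9*sin(8*z/9)/4


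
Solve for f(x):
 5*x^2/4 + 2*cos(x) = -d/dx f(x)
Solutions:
 f(x) = C1 - 5*x^3/12 - 2*sin(x)


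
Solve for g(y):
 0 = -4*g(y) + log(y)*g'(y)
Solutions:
 g(y) = C1*exp(4*li(y))


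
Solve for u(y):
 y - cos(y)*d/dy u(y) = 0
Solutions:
 u(y) = C1 + Integral(y/cos(y), y)


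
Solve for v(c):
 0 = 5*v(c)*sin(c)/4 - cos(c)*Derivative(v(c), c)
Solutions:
 v(c) = C1/cos(c)^(5/4)


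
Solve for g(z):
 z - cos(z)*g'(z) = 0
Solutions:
 g(z) = C1 + Integral(z/cos(z), z)


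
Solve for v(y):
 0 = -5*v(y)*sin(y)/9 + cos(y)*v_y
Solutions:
 v(y) = C1/cos(y)^(5/9)


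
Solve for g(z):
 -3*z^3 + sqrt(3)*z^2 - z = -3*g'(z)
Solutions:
 g(z) = C1 + z^4/4 - sqrt(3)*z^3/9 + z^2/6


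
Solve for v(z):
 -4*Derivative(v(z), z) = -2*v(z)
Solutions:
 v(z) = C1*exp(z/2)


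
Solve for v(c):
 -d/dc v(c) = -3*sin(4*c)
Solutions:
 v(c) = C1 - 3*cos(4*c)/4


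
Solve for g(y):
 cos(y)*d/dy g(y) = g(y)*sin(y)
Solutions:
 g(y) = C1/cos(y)


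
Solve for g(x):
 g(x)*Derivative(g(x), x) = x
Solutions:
 g(x) = -sqrt(C1 + x^2)
 g(x) = sqrt(C1 + x^2)


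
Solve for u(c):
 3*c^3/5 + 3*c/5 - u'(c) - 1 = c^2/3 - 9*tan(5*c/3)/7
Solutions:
 u(c) = C1 + 3*c^4/20 - c^3/9 + 3*c^2/10 - c - 27*log(cos(5*c/3))/35


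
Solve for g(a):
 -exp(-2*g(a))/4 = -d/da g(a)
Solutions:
 g(a) = log(-sqrt(C1 + 2*a)) - log(2)
 g(a) = log(C1 + 2*a)/2 - log(2)


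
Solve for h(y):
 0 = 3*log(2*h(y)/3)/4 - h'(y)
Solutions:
 -4*Integral(1/(log(_y) - log(3) + log(2)), (_y, h(y)))/3 = C1 - y


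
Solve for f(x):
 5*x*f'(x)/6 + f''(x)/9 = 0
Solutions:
 f(x) = C1 + C2*erf(sqrt(15)*x/2)


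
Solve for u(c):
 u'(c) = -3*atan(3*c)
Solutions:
 u(c) = C1 - 3*c*atan(3*c) + log(9*c^2 + 1)/2


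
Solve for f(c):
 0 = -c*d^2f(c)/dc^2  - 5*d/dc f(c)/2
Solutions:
 f(c) = C1 + C2/c^(3/2)


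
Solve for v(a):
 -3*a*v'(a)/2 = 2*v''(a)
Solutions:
 v(a) = C1 + C2*erf(sqrt(6)*a/4)


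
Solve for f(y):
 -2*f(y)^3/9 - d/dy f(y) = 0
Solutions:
 f(y) = -3*sqrt(2)*sqrt(-1/(C1 - 2*y))/2
 f(y) = 3*sqrt(2)*sqrt(-1/(C1 - 2*y))/2


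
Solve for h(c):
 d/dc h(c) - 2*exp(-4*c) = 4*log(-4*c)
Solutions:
 h(c) = C1 + 4*c*log(-c) + 4*c*(-1 + 2*log(2)) - exp(-4*c)/2


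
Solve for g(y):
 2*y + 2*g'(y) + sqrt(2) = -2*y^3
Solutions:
 g(y) = C1 - y^4/4 - y^2/2 - sqrt(2)*y/2


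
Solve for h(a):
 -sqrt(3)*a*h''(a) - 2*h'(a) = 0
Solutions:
 h(a) = C1 + C2*a^(1 - 2*sqrt(3)/3)


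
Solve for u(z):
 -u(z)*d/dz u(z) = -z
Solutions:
 u(z) = -sqrt(C1 + z^2)
 u(z) = sqrt(C1 + z^2)


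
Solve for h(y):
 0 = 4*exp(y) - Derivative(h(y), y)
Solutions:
 h(y) = C1 + 4*exp(y)


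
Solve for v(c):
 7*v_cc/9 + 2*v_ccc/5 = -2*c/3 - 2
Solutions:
 v(c) = C1 + C2*c + C3*exp(-35*c/18) - c^3/7 - 261*c^2/245


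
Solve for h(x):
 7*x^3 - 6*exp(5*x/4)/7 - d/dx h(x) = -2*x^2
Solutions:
 h(x) = C1 + 7*x^4/4 + 2*x^3/3 - 24*exp(5*x/4)/35


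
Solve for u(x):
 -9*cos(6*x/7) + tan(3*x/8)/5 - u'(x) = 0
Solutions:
 u(x) = C1 - 8*log(cos(3*x/8))/15 - 21*sin(6*x/7)/2


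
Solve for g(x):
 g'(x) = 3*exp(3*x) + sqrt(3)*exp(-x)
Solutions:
 g(x) = C1 + exp(3*x) - sqrt(3)*exp(-x)


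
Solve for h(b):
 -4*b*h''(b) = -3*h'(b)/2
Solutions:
 h(b) = C1 + C2*b^(11/8)


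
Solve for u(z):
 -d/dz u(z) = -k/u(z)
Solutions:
 u(z) = -sqrt(C1 + 2*k*z)
 u(z) = sqrt(C1 + 2*k*z)


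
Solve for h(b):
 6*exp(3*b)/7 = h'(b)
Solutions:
 h(b) = C1 + 2*exp(3*b)/7


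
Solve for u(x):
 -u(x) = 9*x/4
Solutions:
 u(x) = -9*x/4


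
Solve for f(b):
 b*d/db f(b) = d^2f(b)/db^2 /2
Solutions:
 f(b) = C1 + C2*erfi(b)


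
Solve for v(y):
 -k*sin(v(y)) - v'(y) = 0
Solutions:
 v(y) = -acos((-C1 - exp(2*k*y))/(C1 - exp(2*k*y))) + 2*pi
 v(y) = acos((-C1 - exp(2*k*y))/(C1 - exp(2*k*y)))


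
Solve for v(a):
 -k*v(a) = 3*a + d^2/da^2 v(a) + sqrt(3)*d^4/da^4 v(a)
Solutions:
 v(a) = C1*exp(-sqrt(2)*3^(3/4)*a*sqrt(-sqrt(-4*sqrt(3)*k + 1) - 1)/6) + C2*exp(sqrt(2)*3^(3/4)*a*sqrt(-sqrt(-4*sqrt(3)*k + 1) - 1)/6) + C3*exp(-sqrt(2)*3^(3/4)*a*sqrt(sqrt(-4*sqrt(3)*k + 1) - 1)/6) + C4*exp(sqrt(2)*3^(3/4)*a*sqrt(sqrt(-4*sqrt(3)*k + 1) - 1)/6) - 3*a/k


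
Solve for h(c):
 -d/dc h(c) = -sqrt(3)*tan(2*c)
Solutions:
 h(c) = C1 - sqrt(3)*log(cos(2*c))/2


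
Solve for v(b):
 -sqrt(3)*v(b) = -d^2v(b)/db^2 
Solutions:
 v(b) = C1*exp(-3^(1/4)*b) + C2*exp(3^(1/4)*b)


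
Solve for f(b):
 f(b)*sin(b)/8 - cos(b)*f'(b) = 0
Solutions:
 f(b) = C1/cos(b)^(1/8)


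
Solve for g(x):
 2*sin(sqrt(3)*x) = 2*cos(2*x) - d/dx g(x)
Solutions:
 g(x) = C1 + sin(2*x) + 2*sqrt(3)*cos(sqrt(3)*x)/3


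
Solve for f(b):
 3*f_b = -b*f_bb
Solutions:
 f(b) = C1 + C2/b^2
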